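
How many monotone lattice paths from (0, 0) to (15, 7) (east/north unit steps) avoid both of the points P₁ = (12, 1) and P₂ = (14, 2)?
Number of paths = 168966

Inclusion–exclusion. Total paths: C(22, 15) = 170544. Through P₁: C(13, 12)·C(9, 3) = 1092. Through P₂: C(16, 14)·C(6, 1) = 720. Since P₁ is strictly southwest of P₂, a monotone path through both must visit P₁ then P₂; paths through both = C(13, 12)·C(3, 2)·C(6, 1) = 234. Avoid both = 170544 − 1092 − 720 + 234 = 168966.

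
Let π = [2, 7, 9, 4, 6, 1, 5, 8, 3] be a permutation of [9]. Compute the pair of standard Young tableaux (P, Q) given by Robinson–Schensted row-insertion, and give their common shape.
P = [1, 3, 5, 8] / [2, 4] / [6, 9] / [7];  Q = [1, 2, 3, 8] / [4, 5] / [6, 7] / [9];  common shape = (4, 2, 2, 1)

Row-insert the values π_1, π_2, … into P one at a time, bumping the leftmost entry strictly greater than the inserted value down to the next row. The recording tableau Q records, in position (i, j), the step at which that cell was added to P.
  Insert 2 (step 1): P = [2];  Q = [1]
  Insert 7 (step 2): P = [2, 7];  Q = [1, 2]
  Insert 9 (step 3): P = [2, 7, 9];  Q = [1, 2, 3]
  Insert 4 (step 4): P = [2, 4, 9] / [7];  Q = [1, 2, 3] / [4]
  Insert 6 (step 5): P = [2, 4, 6] / [7, 9];  Q = [1, 2, 3] / [4, 5]
  Insert 1 (step 6): P = [1, 4, 6] / [2, 9] / [7];  Q = [1, 2, 3] / [4, 5] / [6]
  Insert 5 (step 7): P = [1, 4, 5] / [2, 6] / [7, 9];  Q = [1, 2, 3] / [4, 5] / [6, 7]
  Insert 8 (step 8): P = [1, 4, 5, 8] / [2, 6] / [7, 9];  Q = [1, 2, 3, 8] / [4, 5] / [6, 7]
  Insert 3 (step 9): P = [1, 3, 5, 8] / [2, 4] / [6, 9] / [7];  Q = [1, 2, 3, 8] / [4, 5] / [6, 7] / [9]
Final shape: (4, 2, 2, 1).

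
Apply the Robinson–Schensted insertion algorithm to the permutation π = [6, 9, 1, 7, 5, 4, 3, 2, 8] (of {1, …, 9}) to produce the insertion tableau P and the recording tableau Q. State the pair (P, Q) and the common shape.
P = [1, 2, 8] / [3, 7] / [4] / [5] / [6] / [9];  Q = [1, 2, 9] / [3, 4] / [5] / [6] / [7] / [8];  common shape = (3, 2, 1, 1, 1, 1)

Row-insert the values π_1, π_2, … into P one at a time, bumping the leftmost entry strictly greater than the inserted value down to the next row. The recording tableau Q records, in position (i, j), the step at which that cell was added to P.
  Insert 6 (step 1): P = [6];  Q = [1]
  Insert 9 (step 2): P = [6, 9];  Q = [1, 2]
  Insert 1 (step 3): P = [1, 9] / [6];  Q = [1, 2] / [3]
  Insert 7 (step 4): P = [1, 7] / [6, 9];  Q = [1, 2] / [3, 4]
  Insert 5 (step 5): P = [1, 5] / [6, 7] / [9];  Q = [1, 2] / [3, 4] / [5]
  Insert 4 (step 6): P = [1, 4] / [5, 7] / [6] / [9];  Q = [1, 2] / [3, 4] / [5] / [6]
  Insert 3 (step 7): P = [1, 3] / [4, 7] / [5] / [6] / [9];  Q = [1, 2] / [3, 4] / [5] / [6] / [7]
  Insert 2 (step 8): P = [1, 2] / [3, 7] / [4] / [5] / [6] / [9];  Q = [1, 2] / [3, 4] / [5] / [6] / [7] / [8]
  Insert 8 (step 9): P = [1, 2, 8] / [3, 7] / [4] / [5] / [6] / [9];  Q = [1, 2, 9] / [3, 4] / [5] / [6] / [7] / [8]
Final shape: (3, 2, 1, 1, 1, 1).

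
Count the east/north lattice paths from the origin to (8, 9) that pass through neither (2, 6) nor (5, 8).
Number of paths = 17930

Inclusion–exclusion. Total paths: C(17, 8) = 24310. Through P₁: C(8, 2)·C(9, 6) = 2352. Through P₂: C(13, 5)·C(4, 3) = 5148. Since P₁ is strictly southwest of P₂, a monotone path through both must visit P₁ then P₂; paths through both = C(8, 2)·C(5, 3)·C(4, 3) = 1120. Avoid both = 24310 − 2352 − 5148 + 1120 = 17930.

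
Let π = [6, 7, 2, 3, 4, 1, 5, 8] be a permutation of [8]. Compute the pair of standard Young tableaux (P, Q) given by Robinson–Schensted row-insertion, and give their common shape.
P = [1, 3, 4, 5, 8] / [2, 7] / [6];  Q = [1, 2, 5, 7, 8] / [3, 4] / [6];  common shape = (5, 2, 1)

Row-insert the values π_1, π_2, … into P one at a time, bumping the leftmost entry strictly greater than the inserted value down to the next row. The recording tableau Q records, in position (i, j), the step at which that cell was added to P.
  Insert 6 (step 1): P = [6];  Q = [1]
  Insert 7 (step 2): P = [6, 7];  Q = [1, 2]
  Insert 2 (step 3): P = [2, 7] / [6];  Q = [1, 2] / [3]
  Insert 3 (step 4): P = [2, 3] / [6, 7];  Q = [1, 2] / [3, 4]
  Insert 4 (step 5): P = [2, 3, 4] / [6, 7];  Q = [1, 2, 5] / [3, 4]
  Insert 1 (step 6): P = [1, 3, 4] / [2, 7] / [6];  Q = [1, 2, 5] / [3, 4] / [6]
  Insert 5 (step 7): P = [1, 3, 4, 5] / [2, 7] / [6];  Q = [1, 2, 5, 7] / [3, 4] / [6]
  Insert 8 (step 8): P = [1, 3, 4, 5, 8] / [2, 7] / [6];  Q = [1, 2, 5, 7, 8] / [3, 4] / [6]
Final shape: (5, 2, 1).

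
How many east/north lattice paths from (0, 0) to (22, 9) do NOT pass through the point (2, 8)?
Number of paths = 20159130

Total paths from (0, 0) to (22, 9): C(31, 22) = 20160075. Paths through (2, 8): (paths (0, 0) → (2, 8)) × (paths (2, 8) → (22, 9)) = C(10, 2) · C(21, 20) = 45 · 21 = 945. Avoidance count = 20160075 − 945 = 20159130.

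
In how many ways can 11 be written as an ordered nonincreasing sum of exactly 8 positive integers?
p(11, 8 parts) = 3

Partitions of n into exactly k parts ↔ partitions of n − k into at most k parts (subtract 1 from each part). For n = 11, k = 8, the partitions are: 4+1+1+1+1+1+1+1, 3+2+1+1+1+1+1+1, 2+2+2+1+1+1+1+1. Count = 3.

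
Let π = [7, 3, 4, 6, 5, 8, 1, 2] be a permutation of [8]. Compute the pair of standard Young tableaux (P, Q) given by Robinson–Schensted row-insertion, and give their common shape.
P = [1, 2, 5, 8] / [3, 4] / [6] / [7];  Q = [1, 3, 4, 6] / [2, 8] / [5] / [7];  common shape = (4, 2, 1, 1)

Row-insert the values π_1, π_2, … into P one at a time, bumping the leftmost entry strictly greater than the inserted value down to the next row. The recording tableau Q records, in position (i, j), the step at which that cell was added to P.
  Insert 7 (step 1): P = [7];  Q = [1]
  Insert 3 (step 2): P = [3] / [7];  Q = [1] / [2]
  Insert 4 (step 3): P = [3, 4] / [7];  Q = [1, 3] / [2]
  Insert 6 (step 4): P = [3, 4, 6] / [7];  Q = [1, 3, 4] / [2]
  Insert 5 (step 5): P = [3, 4, 5] / [6] / [7];  Q = [1, 3, 4] / [2] / [5]
  Insert 8 (step 6): P = [3, 4, 5, 8] / [6] / [7];  Q = [1, 3, 4, 6] / [2] / [5]
  Insert 1 (step 7): P = [1, 4, 5, 8] / [3] / [6] / [7];  Q = [1, 3, 4, 6] / [2] / [5] / [7]
  Insert 2 (step 8): P = [1, 2, 5, 8] / [3, 4] / [6] / [7];  Q = [1, 3, 4, 6] / [2, 8] / [5] / [7]
Final shape: (4, 2, 1, 1).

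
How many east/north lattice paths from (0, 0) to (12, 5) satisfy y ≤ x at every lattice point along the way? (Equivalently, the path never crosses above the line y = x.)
Number of paths = 3808

By the reflection principle (André's argument), the number of monotone paths to (12, 5) with n ≤ m that never go above y = x is C(17, 12) − C(17, 13) = 6188 − 2380 = 3808.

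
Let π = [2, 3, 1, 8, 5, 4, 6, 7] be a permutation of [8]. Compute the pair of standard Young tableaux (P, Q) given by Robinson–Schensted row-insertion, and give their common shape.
P = [1, 3, 4, 6, 7] / [2, 5] / [8];  Q = [1, 2, 4, 7, 8] / [3, 5] / [6];  common shape = (5, 2, 1)

Row-insert the values π_1, π_2, … into P one at a time, bumping the leftmost entry strictly greater than the inserted value down to the next row. The recording tableau Q records, in position (i, j), the step at which that cell was added to P.
  Insert 2 (step 1): P = [2];  Q = [1]
  Insert 3 (step 2): P = [2, 3];  Q = [1, 2]
  Insert 1 (step 3): P = [1, 3] / [2];  Q = [1, 2] / [3]
  Insert 8 (step 4): P = [1, 3, 8] / [2];  Q = [1, 2, 4] / [3]
  Insert 5 (step 5): P = [1, 3, 5] / [2, 8];  Q = [1, 2, 4] / [3, 5]
  Insert 4 (step 6): P = [1, 3, 4] / [2, 5] / [8];  Q = [1, 2, 4] / [3, 5] / [6]
  Insert 6 (step 7): P = [1, 3, 4, 6] / [2, 5] / [8];  Q = [1, 2, 4, 7] / [3, 5] / [6]
  Insert 7 (step 8): P = [1, 3, 4, 6, 7] / [2, 5] / [8];  Q = [1, 2, 4, 7, 8] / [3, 5] / [6]
Final shape: (5, 2, 1).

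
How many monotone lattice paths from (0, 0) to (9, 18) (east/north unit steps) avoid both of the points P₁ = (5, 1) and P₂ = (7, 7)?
Number of paths = 4396323

Inclusion–exclusion. Total paths: C(27, 9) = 4686825. Through P₁: C(6, 5)·C(21, 4) = 35910. Through P₂: C(14, 7)·C(13, 2) = 267696. Since P₁ is strictly southwest of P₂, a monotone path through both must visit P₁ then P₂; paths through both = C(6, 5)·C(8, 2)·C(13, 2) = 13104. Avoid both = 4686825 − 35910 − 267696 + 13104 = 4396323.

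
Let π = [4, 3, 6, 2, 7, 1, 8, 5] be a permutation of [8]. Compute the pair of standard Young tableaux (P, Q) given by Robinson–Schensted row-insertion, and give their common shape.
P = [1, 5, 7, 8] / [2, 6] / [3] / [4];  Q = [1, 3, 5, 7] / [2, 8] / [4] / [6];  common shape = (4, 2, 1, 1)

Row-insert the values π_1, π_2, … into P one at a time, bumping the leftmost entry strictly greater than the inserted value down to the next row. The recording tableau Q records, in position (i, j), the step at which that cell was added to P.
  Insert 4 (step 1): P = [4];  Q = [1]
  Insert 3 (step 2): P = [3] / [4];  Q = [1] / [2]
  Insert 6 (step 3): P = [3, 6] / [4];  Q = [1, 3] / [2]
  Insert 2 (step 4): P = [2, 6] / [3] / [4];  Q = [1, 3] / [2] / [4]
  Insert 7 (step 5): P = [2, 6, 7] / [3] / [4];  Q = [1, 3, 5] / [2] / [4]
  Insert 1 (step 6): P = [1, 6, 7] / [2] / [3] / [4];  Q = [1, 3, 5] / [2] / [4] / [6]
  Insert 8 (step 7): P = [1, 6, 7, 8] / [2] / [3] / [4];  Q = [1, 3, 5, 7] / [2] / [4] / [6]
  Insert 5 (step 8): P = [1, 5, 7, 8] / [2, 6] / [3] / [4];  Q = [1, 3, 5, 7] / [2, 8] / [4] / [6]
Final shape: (4, 2, 1, 1).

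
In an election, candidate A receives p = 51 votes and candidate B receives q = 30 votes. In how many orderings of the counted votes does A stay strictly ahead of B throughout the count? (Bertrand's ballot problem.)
Strict-lead orderings = 3652934573169598484768

Total orderings of the 81 votes with 51 for A: C(81, 51) = 14089890496511308441248. By the Bertrand ballot formula (Cycle Lemma / reflection principle), the number of orderings in which A is strictly ahead of B throughout is (p − q)/(p + q) · C(p + q, p) = (51 − 30)/(51 + 30) · 14089890496511308441248 = 3652934573169598484768.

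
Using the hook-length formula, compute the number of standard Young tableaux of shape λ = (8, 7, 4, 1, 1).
# SYT of shape (8, 7, 4, 1, 1) = 155195040

Hook-length formula: f^λ = n! / Π hook(c), product over all cells c of the Young diagram. For λ = (8, 7, 4, 1, 1), n = 21 boxes. Hook lengths by row (left-to-right, top-to-bottom): [12, 9, 8, 7, 5, 4, 3, 1]; [10, 7, 6, 5, 3, 2, 1]; [6, 3, 2, 1]; [2]; [1]. Product of hooks = 329204736000. So f^λ = 21! / 329204736000 = 51090942171709440000 / 329204736000 = 155195040.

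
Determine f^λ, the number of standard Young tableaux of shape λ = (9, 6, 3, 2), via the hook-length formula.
# SYT of shape (9, 6, 3, 2) = 40310400

Hook-length formula: f^λ = n! / Π hook(c), product over all cells c of the Young diagram. For λ = (9, 6, 3, 2), n = 20 boxes. Hook lengths by row (left-to-right, top-to-bottom): [12, 11, 9, 7, 6, 5, 3, 2, 1]; [8, 7, 5, 3, 2, 1]; [4, 3, 1]; [2, 1]. Product of hooks = 60354201600. So f^λ = 20! / 60354201600 = 2432902008176640000 / 60354201600 = 40310400.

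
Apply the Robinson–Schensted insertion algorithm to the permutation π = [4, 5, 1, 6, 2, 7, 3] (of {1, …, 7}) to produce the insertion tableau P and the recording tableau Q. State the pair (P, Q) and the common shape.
P = [1, 2, 3, 7] / [4, 5, 6];  Q = [1, 2, 4, 6] / [3, 5, 7];  common shape = (4, 3)

Row-insert the values π_1, π_2, … into P one at a time, bumping the leftmost entry strictly greater than the inserted value down to the next row. The recording tableau Q records, in position (i, j), the step at which that cell was added to P.
  Insert 4 (step 1): P = [4];  Q = [1]
  Insert 5 (step 2): P = [4, 5];  Q = [1, 2]
  Insert 1 (step 3): P = [1, 5] / [4];  Q = [1, 2] / [3]
  Insert 6 (step 4): P = [1, 5, 6] / [4];  Q = [1, 2, 4] / [3]
  Insert 2 (step 5): P = [1, 2, 6] / [4, 5];  Q = [1, 2, 4] / [3, 5]
  Insert 7 (step 6): P = [1, 2, 6, 7] / [4, 5];  Q = [1, 2, 4, 6] / [3, 5]
  Insert 3 (step 7): P = [1, 2, 3, 7] / [4, 5, 6];  Q = [1, 2, 4, 6] / [3, 5, 7]
Final shape: (4, 3).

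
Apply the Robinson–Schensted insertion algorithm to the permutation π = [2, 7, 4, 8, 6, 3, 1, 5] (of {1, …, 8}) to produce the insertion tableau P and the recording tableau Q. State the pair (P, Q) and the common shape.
P = [1, 3, 5] / [2, 6] / [4, 8] / [7];  Q = [1, 2, 4] / [3, 5] / [6, 8] / [7];  common shape = (3, 2, 2, 1)

Row-insert the values π_1, π_2, … into P one at a time, bumping the leftmost entry strictly greater than the inserted value down to the next row. The recording tableau Q records, in position (i, j), the step at which that cell was added to P.
  Insert 2 (step 1): P = [2];  Q = [1]
  Insert 7 (step 2): P = [2, 7];  Q = [1, 2]
  Insert 4 (step 3): P = [2, 4] / [7];  Q = [1, 2] / [3]
  Insert 8 (step 4): P = [2, 4, 8] / [7];  Q = [1, 2, 4] / [3]
  Insert 6 (step 5): P = [2, 4, 6] / [7, 8];  Q = [1, 2, 4] / [3, 5]
  Insert 3 (step 6): P = [2, 3, 6] / [4, 8] / [7];  Q = [1, 2, 4] / [3, 5] / [6]
  Insert 1 (step 7): P = [1, 3, 6] / [2, 8] / [4] / [7];  Q = [1, 2, 4] / [3, 5] / [6] / [7]
  Insert 5 (step 8): P = [1, 3, 5] / [2, 6] / [4, 8] / [7];  Q = [1, 2, 4] / [3, 5] / [6, 8] / [7]
Final shape: (3, 2, 2, 1).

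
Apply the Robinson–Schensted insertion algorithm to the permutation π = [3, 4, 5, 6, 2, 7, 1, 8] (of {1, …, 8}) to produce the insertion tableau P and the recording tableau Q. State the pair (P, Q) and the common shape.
P = [1, 4, 5, 6, 7, 8] / [2] / [3];  Q = [1, 2, 3, 4, 6, 8] / [5] / [7];  common shape = (6, 1, 1)

Row-insert the values π_1, π_2, … into P one at a time, bumping the leftmost entry strictly greater than the inserted value down to the next row. The recording tableau Q records, in position (i, j), the step at which that cell was added to P.
  Insert 3 (step 1): P = [3];  Q = [1]
  Insert 4 (step 2): P = [3, 4];  Q = [1, 2]
  Insert 5 (step 3): P = [3, 4, 5];  Q = [1, 2, 3]
  Insert 6 (step 4): P = [3, 4, 5, 6];  Q = [1, 2, 3, 4]
  Insert 2 (step 5): P = [2, 4, 5, 6] / [3];  Q = [1, 2, 3, 4] / [5]
  Insert 7 (step 6): P = [2, 4, 5, 6, 7] / [3];  Q = [1, 2, 3, 4, 6] / [5]
  Insert 1 (step 7): P = [1, 4, 5, 6, 7] / [2] / [3];  Q = [1, 2, 3, 4, 6] / [5] / [7]
  Insert 8 (step 8): P = [1, 4, 5, 6, 7, 8] / [2] / [3];  Q = [1, 2, 3, 4, 6, 8] / [5] / [7]
Final shape: (6, 1, 1).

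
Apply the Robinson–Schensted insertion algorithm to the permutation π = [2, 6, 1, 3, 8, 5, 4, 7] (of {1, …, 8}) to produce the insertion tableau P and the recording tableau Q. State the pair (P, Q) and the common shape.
P = [1, 3, 4, 7] / [2, 5, 8] / [6];  Q = [1, 2, 5, 8] / [3, 4, 6] / [7];  common shape = (4, 3, 1)

Row-insert the values π_1, π_2, … into P one at a time, bumping the leftmost entry strictly greater than the inserted value down to the next row. The recording tableau Q records, in position (i, j), the step at which that cell was added to P.
  Insert 2 (step 1): P = [2];  Q = [1]
  Insert 6 (step 2): P = [2, 6];  Q = [1, 2]
  Insert 1 (step 3): P = [1, 6] / [2];  Q = [1, 2] / [3]
  Insert 3 (step 4): P = [1, 3] / [2, 6];  Q = [1, 2] / [3, 4]
  Insert 8 (step 5): P = [1, 3, 8] / [2, 6];  Q = [1, 2, 5] / [3, 4]
  Insert 5 (step 6): P = [1, 3, 5] / [2, 6, 8];  Q = [1, 2, 5] / [3, 4, 6]
  Insert 4 (step 7): P = [1, 3, 4] / [2, 5, 8] / [6];  Q = [1, 2, 5] / [3, 4, 6] / [7]
  Insert 7 (step 8): P = [1, 3, 4, 7] / [2, 5, 8] / [6];  Q = [1, 2, 5, 8] / [3, 4, 6] / [7]
Final shape: (4, 3, 1).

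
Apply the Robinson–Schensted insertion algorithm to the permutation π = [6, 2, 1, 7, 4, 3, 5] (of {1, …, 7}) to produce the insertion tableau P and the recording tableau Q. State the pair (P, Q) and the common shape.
P = [1, 3, 5] / [2, 4] / [6, 7];  Q = [1, 4, 7] / [2, 5] / [3, 6];  common shape = (3, 2, 2)

Row-insert the values π_1, π_2, … into P one at a time, bumping the leftmost entry strictly greater than the inserted value down to the next row. The recording tableau Q records, in position (i, j), the step at which that cell was added to P.
  Insert 6 (step 1): P = [6];  Q = [1]
  Insert 2 (step 2): P = [2] / [6];  Q = [1] / [2]
  Insert 1 (step 3): P = [1] / [2] / [6];  Q = [1] / [2] / [3]
  Insert 7 (step 4): P = [1, 7] / [2] / [6];  Q = [1, 4] / [2] / [3]
  Insert 4 (step 5): P = [1, 4] / [2, 7] / [6];  Q = [1, 4] / [2, 5] / [3]
  Insert 3 (step 6): P = [1, 3] / [2, 4] / [6, 7];  Q = [1, 4] / [2, 5] / [3, 6]
  Insert 5 (step 7): P = [1, 3, 5] / [2, 4] / [6, 7];  Q = [1, 4, 7] / [2, 5] / [3, 6]
Final shape: (3, 2, 2).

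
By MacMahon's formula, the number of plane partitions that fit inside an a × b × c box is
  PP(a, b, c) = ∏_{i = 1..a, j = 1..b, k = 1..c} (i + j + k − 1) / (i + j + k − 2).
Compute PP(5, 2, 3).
PP(5, 2, 3) = 1176

Evaluate the triple product over i = 1..5, j = 1..2, k = 1..3. The factors are (2/1) · (3/2) · (4/3) · (3/2) · (4/3) · (5/4) · (3/2) · (4/3) · … (30 factors total). The numerators and denominators telescope so the product is an integer; carrying out the multiplication exactly gives PP(5, 2, 3) = 1176.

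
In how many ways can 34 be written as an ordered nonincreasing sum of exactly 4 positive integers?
p(34, 4 parts) = 297

Partitions of n into exactly k parts are in bijection with partitions of n − k into at most k parts (subtract 1 from each part). So p(34, exactly 4) = p(30, parts ≤ 4). Computing via the recurrence p(m, j) = p(m, j−1) + p(m−j, j) gives 297.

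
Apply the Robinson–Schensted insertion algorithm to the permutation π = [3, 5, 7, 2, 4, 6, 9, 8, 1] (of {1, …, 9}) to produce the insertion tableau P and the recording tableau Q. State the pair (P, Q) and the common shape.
P = [1, 4, 6, 8] / [2, 5, 7, 9] / [3];  Q = [1, 2, 3, 7] / [4, 5, 6, 8] / [9];  common shape = (4, 4, 1)

Row-insert the values π_1, π_2, … into P one at a time, bumping the leftmost entry strictly greater than the inserted value down to the next row. The recording tableau Q records, in position (i, j), the step at which that cell was added to P.
  Insert 3 (step 1): P = [3];  Q = [1]
  Insert 5 (step 2): P = [3, 5];  Q = [1, 2]
  Insert 7 (step 3): P = [3, 5, 7];  Q = [1, 2, 3]
  Insert 2 (step 4): P = [2, 5, 7] / [3];  Q = [1, 2, 3] / [4]
  Insert 4 (step 5): P = [2, 4, 7] / [3, 5];  Q = [1, 2, 3] / [4, 5]
  Insert 6 (step 6): P = [2, 4, 6] / [3, 5, 7];  Q = [1, 2, 3] / [4, 5, 6]
  Insert 9 (step 7): P = [2, 4, 6, 9] / [3, 5, 7];  Q = [1, 2, 3, 7] / [4, 5, 6]
  Insert 8 (step 8): P = [2, 4, 6, 8] / [3, 5, 7, 9];  Q = [1, 2, 3, 7] / [4, 5, 6, 8]
  Insert 1 (step 9): P = [1, 4, 6, 8] / [2, 5, 7, 9] / [3];  Q = [1, 2, 3, 7] / [4, 5, 6, 8] / [9]
Final shape: (4, 4, 1).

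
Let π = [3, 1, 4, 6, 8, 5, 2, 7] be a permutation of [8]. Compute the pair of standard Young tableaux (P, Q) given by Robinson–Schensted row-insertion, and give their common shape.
P = [1, 2, 5, 7] / [3, 4, 8] / [6];  Q = [1, 3, 4, 5] / [2, 6, 8] / [7];  common shape = (4, 3, 1)

Row-insert the values π_1, π_2, … into P one at a time, bumping the leftmost entry strictly greater than the inserted value down to the next row. The recording tableau Q records, in position (i, j), the step at which that cell was added to P.
  Insert 3 (step 1): P = [3];  Q = [1]
  Insert 1 (step 2): P = [1] / [3];  Q = [1] / [2]
  Insert 4 (step 3): P = [1, 4] / [3];  Q = [1, 3] / [2]
  Insert 6 (step 4): P = [1, 4, 6] / [3];  Q = [1, 3, 4] / [2]
  Insert 8 (step 5): P = [1, 4, 6, 8] / [3];  Q = [1, 3, 4, 5] / [2]
  Insert 5 (step 6): P = [1, 4, 5, 8] / [3, 6];  Q = [1, 3, 4, 5] / [2, 6]
  Insert 2 (step 7): P = [1, 2, 5, 8] / [3, 4] / [6];  Q = [1, 3, 4, 5] / [2, 6] / [7]
  Insert 7 (step 8): P = [1, 2, 5, 7] / [3, 4, 8] / [6];  Q = [1, 3, 4, 5] / [2, 6, 8] / [7]
Final shape: (4, 3, 1).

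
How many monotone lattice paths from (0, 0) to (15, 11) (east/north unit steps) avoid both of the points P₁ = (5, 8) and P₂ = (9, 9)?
Number of paths = 6176898

Inclusion–exclusion. Total paths: C(26, 15) = 7726160. Through P₁: C(13, 5)·C(13, 10) = 368082. Through P₂: C(18, 9)·C(8, 6) = 1361360. Since P₁ is strictly southwest of P₂, a monotone path through both must visit P₁ then P₂; paths through both = C(13, 5)·C(5, 4)·C(8, 6) = 180180. Avoid both = 7726160 − 368082 − 1361360 + 180180 = 6176898.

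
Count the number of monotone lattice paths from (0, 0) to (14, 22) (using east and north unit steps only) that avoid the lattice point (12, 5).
Number of paths = 3795239052

Total paths from (0, 0) to (14, 22): C(36, 14) = 3796297200. Paths through (12, 5): (paths (0, 0) → (12, 5)) × (paths (12, 5) → (14, 22)) = C(17, 12) · C(19, 2) = 6188 · 171 = 1058148. Avoidance count = 3796297200 − 1058148 = 3795239052.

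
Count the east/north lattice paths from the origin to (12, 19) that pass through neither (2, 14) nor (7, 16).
Number of paths = 127172493

Inclusion–exclusion. Total paths: C(31, 12) = 141120525. Through P₁: C(16, 2)·C(15, 10) = 360360. Through P₂: C(23, 7)·C(8, 5) = 13728792. Since P₁ is strictly southwest of P₂, a monotone path through both must visit P₁ then P₂; paths through both = C(16, 2)·C(7, 5)·C(8, 5) = 141120. Avoid both = 141120525 − 360360 − 13728792 + 141120 = 127172493.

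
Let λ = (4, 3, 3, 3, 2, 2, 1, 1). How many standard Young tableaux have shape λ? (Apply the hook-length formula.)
# SYT of shape (4, 3, 3, 3, 2, 2, 1, 1) = 9523332

Hook-length formula: f^λ = n! / Π hook(c), product over all cells c of the Young diagram. For λ = (4, 3, 3, 3, 2, 2, 1, 1), n = 19 boxes. Hook lengths by row (left-to-right, top-to-bottom): [11, 8, 5, 1]; [9, 6, 3]; [8, 5, 2]; [7, 4, 1]; [5, 2]; [4, 1]; [2]; [1]. Product of hooks = 12773376000. So f^λ = 19! / 12773376000 = 121645100408832000 / 12773376000 = 9523332.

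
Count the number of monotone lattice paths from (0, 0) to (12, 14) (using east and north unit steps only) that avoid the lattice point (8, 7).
Number of paths = 7534150

Total paths from (0, 0) to (12, 14): C(26, 12) = 9657700. Paths through (8, 7): (paths (0, 0) → (8, 7)) × (paths (8, 7) → (12, 14)) = C(15, 8) · C(11, 4) = 6435 · 330 = 2123550. Avoidance count = 9657700 − 2123550 = 7534150.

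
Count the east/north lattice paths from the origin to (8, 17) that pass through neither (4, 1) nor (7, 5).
Number of paths = 1049329

Inclusion–exclusion. Total paths: C(25, 8) = 1081575. Through P₁: C(5, 4)·C(20, 4) = 24225. Through P₂: C(12, 7)·C(13, 1) = 10296. Since P₁ is strictly southwest of P₂, a monotone path through both must visit P₁ then P₂; paths through both = C(5, 4)·C(7, 3)·C(13, 1) = 2275. Avoid both = 1081575 − 24225 − 10296 + 2275 = 1049329.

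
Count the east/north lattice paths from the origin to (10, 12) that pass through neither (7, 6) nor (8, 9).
Number of paths = 328042

Inclusion–exclusion. Total paths: C(22, 10) = 646646. Through P₁: C(13, 7)·C(9, 3) = 144144. Through P₂: C(17, 8)·C(5, 2) = 243100. Since P₁ is strictly southwest of P₂, a monotone path through both must visit P₁ then P₂; paths through both = C(13, 7)·C(4, 1)·C(5, 2) = 68640. Avoid both = 646646 − 144144 − 243100 + 68640 = 328042.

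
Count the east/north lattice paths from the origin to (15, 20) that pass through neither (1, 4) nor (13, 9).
Number of paths = 2484444345

Inclusion–exclusion. Total paths: C(35, 15) = 3247943160. Through P₁: C(5, 1)·C(30, 14) = 727113375. Through P₂: C(22, 13)·C(13, 2) = 38798760. Since P₁ is strictly southwest of P₂, a monotone path through both must visit P₁ then P₂; paths through both = C(5, 1)·C(17, 12)·C(13, 2) = 2413320. Avoid both = 3247943160 − 727113375 − 38798760 + 2413320 = 2484444345.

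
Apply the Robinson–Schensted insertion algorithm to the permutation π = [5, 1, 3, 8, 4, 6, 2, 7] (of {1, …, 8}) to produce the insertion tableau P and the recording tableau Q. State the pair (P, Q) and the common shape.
P = [1, 2, 4, 6, 7] / [3, 8] / [5];  Q = [1, 3, 4, 6, 8] / [2, 5] / [7];  common shape = (5, 2, 1)

Row-insert the values π_1, π_2, … into P one at a time, bumping the leftmost entry strictly greater than the inserted value down to the next row. The recording tableau Q records, in position (i, j), the step at which that cell was added to P.
  Insert 5 (step 1): P = [5];  Q = [1]
  Insert 1 (step 2): P = [1] / [5];  Q = [1] / [2]
  Insert 3 (step 3): P = [1, 3] / [5];  Q = [1, 3] / [2]
  Insert 8 (step 4): P = [1, 3, 8] / [5];  Q = [1, 3, 4] / [2]
  Insert 4 (step 5): P = [1, 3, 4] / [5, 8];  Q = [1, 3, 4] / [2, 5]
  Insert 6 (step 6): P = [1, 3, 4, 6] / [5, 8];  Q = [1, 3, 4, 6] / [2, 5]
  Insert 2 (step 7): P = [1, 2, 4, 6] / [3, 8] / [5];  Q = [1, 3, 4, 6] / [2, 5] / [7]
  Insert 7 (step 8): P = [1, 2, 4, 6, 7] / [3, 8] / [5];  Q = [1, 3, 4, 6, 8] / [2, 5] / [7]
Final shape: (5, 2, 1).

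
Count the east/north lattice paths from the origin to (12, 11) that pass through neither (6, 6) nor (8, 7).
Number of paths = 668780

Inclusion–exclusion. Total paths: C(23, 12) = 1352078. Through P₁: C(12, 6)·C(11, 6) = 426888. Through P₂: C(15, 8)·C(8, 4) = 450450. Since P₁ is strictly southwest of P₂, a monotone path through both must visit P₁ then P₂; paths through both = C(12, 6)·C(3, 2)·C(8, 4) = 194040. Avoid both = 1352078 − 426888 − 450450 + 194040 = 668780.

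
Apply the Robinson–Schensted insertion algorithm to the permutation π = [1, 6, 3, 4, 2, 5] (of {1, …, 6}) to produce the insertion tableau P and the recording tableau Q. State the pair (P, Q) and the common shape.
P = [1, 2, 4, 5] / [3] / [6];  Q = [1, 2, 4, 6] / [3] / [5];  common shape = (4, 1, 1)

Row-insert the values π_1, π_2, … into P one at a time, bumping the leftmost entry strictly greater than the inserted value down to the next row. The recording tableau Q records, in position (i, j), the step at which that cell was added to P.
  Insert 1 (step 1): P = [1];  Q = [1]
  Insert 6 (step 2): P = [1, 6];  Q = [1, 2]
  Insert 3 (step 3): P = [1, 3] / [6];  Q = [1, 2] / [3]
  Insert 4 (step 4): P = [1, 3, 4] / [6];  Q = [1, 2, 4] / [3]
  Insert 2 (step 5): P = [1, 2, 4] / [3] / [6];  Q = [1, 2, 4] / [3] / [5]
  Insert 5 (step 6): P = [1, 2, 4, 5] / [3] / [6];  Q = [1, 2, 4, 6] / [3] / [5]
Final shape: (4, 1, 1).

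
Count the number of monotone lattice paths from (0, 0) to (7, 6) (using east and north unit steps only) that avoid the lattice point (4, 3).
Number of paths = 1016

Total paths from (0, 0) to (7, 6): C(13, 7) = 1716. Paths through (4, 3): (paths (0, 0) → (4, 3)) × (paths (4, 3) → (7, 6)) = C(7, 4) · C(6, 3) = 35 · 20 = 700. Avoidance count = 1716 − 700 = 1016.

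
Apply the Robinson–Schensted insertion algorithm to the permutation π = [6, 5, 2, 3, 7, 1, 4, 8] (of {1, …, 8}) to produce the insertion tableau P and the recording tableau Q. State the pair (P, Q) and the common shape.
P = [1, 3, 4, 8] / [2, 7] / [5] / [6];  Q = [1, 4, 5, 8] / [2, 7] / [3] / [6];  common shape = (4, 2, 1, 1)

Row-insert the values π_1, π_2, … into P one at a time, bumping the leftmost entry strictly greater than the inserted value down to the next row. The recording tableau Q records, in position (i, j), the step at which that cell was added to P.
  Insert 6 (step 1): P = [6];  Q = [1]
  Insert 5 (step 2): P = [5] / [6];  Q = [1] / [2]
  Insert 2 (step 3): P = [2] / [5] / [6];  Q = [1] / [2] / [3]
  Insert 3 (step 4): P = [2, 3] / [5] / [6];  Q = [1, 4] / [2] / [3]
  Insert 7 (step 5): P = [2, 3, 7] / [5] / [6];  Q = [1, 4, 5] / [2] / [3]
  Insert 1 (step 6): P = [1, 3, 7] / [2] / [5] / [6];  Q = [1, 4, 5] / [2] / [3] / [6]
  Insert 4 (step 7): P = [1, 3, 4] / [2, 7] / [5] / [6];  Q = [1, 4, 5] / [2, 7] / [3] / [6]
  Insert 8 (step 8): P = [1, 3, 4, 8] / [2, 7] / [5] / [6];  Q = [1, 4, 5, 8] / [2, 7] / [3] / [6]
Final shape: (4, 2, 1, 1).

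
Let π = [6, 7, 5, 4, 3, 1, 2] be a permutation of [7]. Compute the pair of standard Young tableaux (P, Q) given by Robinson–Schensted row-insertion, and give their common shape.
P = [1, 2] / [3, 7] / [4] / [5] / [6];  Q = [1, 2] / [3, 7] / [4] / [5] / [6];  common shape = (2, 2, 1, 1, 1)

Row-insert the values π_1, π_2, … into P one at a time, bumping the leftmost entry strictly greater than the inserted value down to the next row. The recording tableau Q records, in position (i, j), the step at which that cell was added to P.
  Insert 6 (step 1): P = [6];  Q = [1]
  Insert 7 (step 2): P = [6, 7];  Q = [1, 2]
  Insert 5 (step 3): P = [5, 7] / [6];  Q = [1, 2] / [3]
  Insert 4 (step 4): P = [4, 7] / [5] / [6];  Q = [1, 2] / [3] / [4]
  Insert 3 (step 5): P = [3, 7] / [4] / [5] / [6];  Q = [1, 2] / [3] / [4] / [5]
  Insert 1 (step 6): P = [1, 7] / [3] / [4] / [5] / [6];  Q = [1, 2] / [3] / [4] / [5] / [6]
  Insert 2 (step 7): P = [1, 2] / [3, 7] / [4] / [5] / [6];  Q = [1, 2] / [3, 7] / [4] / [5] / [6]
Final shape: (2, 2, 1, 1, 1).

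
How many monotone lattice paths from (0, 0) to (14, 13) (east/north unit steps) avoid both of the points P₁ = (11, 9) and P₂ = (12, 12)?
Number of paths = 8082752

Inclusion–exclusion. Total paths: C(27, 14) = 20058300. Through P₁: C(20, 11)·C(7, 3) = 5878600. Through P₂: C(24, 12)·C(3, 2) = 8112468. Since P₁ is strictly southwest of P₂, a monotone path through both must visit P₁ then P₂; paths through both = C(20, 11)·C(4, 1)·C(3, 2) = 2015520. Avoid both = 20058300 − 5878600 − 8112468 + 2015520 = 8082752.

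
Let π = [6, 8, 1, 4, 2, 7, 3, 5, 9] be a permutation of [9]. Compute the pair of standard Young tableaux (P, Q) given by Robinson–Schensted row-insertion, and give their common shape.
P = [1, 2, 3, 5, 9] / [4, 7] / [6, 8];  Q = [1, 2, 6, 8, 9] / [3, 4] / [5, 7];  common shape = (5, 2, 2)

Row-insert the values π_1, π_2, … into P one at a time, bumping the leftmost entry strictly greater than the inserted value down to the next row. The recording tableau Q records, in position (i, j), the step at which that cell was added to P.
  Insert 6 (step 1): P = [6];  Q = [1]
  Insert 8 (step 2): P = [6, 8];  Q = [1, 2]
  Insert 1 (step 3): P = [1, 8] / [6];  Q = [1, 2] / [3]
  Insert 4 (step 4): P = [1, 4] / [6, 8];  Q = [1, 2] / [3, 4]
  Insert 2 (step 5): P = [1, 2] / [4, 8] / [6];  Q = [1, 2] / [3, 4] / [5]
  Insert 7 (step 6): P = [1, 2, 7] / [4, 8] / [6];  Q = [1, 2, 6] / [3, 4] / [5]
  Insert 3 (step 7): P = [1, 2, 3] / [4, 7] / [6, 8];  Q = [1, 2, 6] / [3, 4] / [5, 7]
  Insert 5 (step 8): P = [1, 2, 3, 5] / [4, 7] / [6, 8];  Q = [1, 2, 6, 8] / [3, 4] / [5, 7]
  Insert 9 (step 9): P = [1, 2, 3, 5, 9] / [4, 7] / [6, 8];  Q = [1, 2, 6, 8, 9] / [3, 4] / [5, 7]
Final shape: (5, 2, 2).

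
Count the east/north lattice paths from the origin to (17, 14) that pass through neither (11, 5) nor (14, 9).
Number of paths = 206119325

Inclusion–exclusion. Total paths: C(31, 17) = 265182525. Through P₁: C(16, 11)·C(15, 6) = 21861840. Through P₂: C(23, 14)·C(8, 3) = 45762640. Since P₁ is strictly southwest of P₂, a monotone path through both must visit P₁ then P₂; paths through both = C(16, 11)·C(7, 3)·C(8, 3) = 8561280. Avoid both = 265182525 − 21861840 − 45762640 + 8561280 = 206119325.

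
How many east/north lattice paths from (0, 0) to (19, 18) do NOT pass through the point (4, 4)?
Number of paths = 12243518700

Total paths from (0, 0) to (19, 18): C(37, 19) = 17672631900. Paths through (4, 4): (paths (0, 0) → (4, 4)) × (paths (4, 4) → (19, 18)) = C(8, 4) · C(29, 15) = 70 · 77558760 = 5429113200. Avoidance count = 17672631900 − 5429113200 = 12243518700.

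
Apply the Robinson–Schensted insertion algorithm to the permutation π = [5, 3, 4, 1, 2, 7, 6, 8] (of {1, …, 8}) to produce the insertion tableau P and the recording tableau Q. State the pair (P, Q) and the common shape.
P = [1, 2, 6, 8] / [3, 4, 7] / [5];  Q = [1, 3, 6, 8] / [2, 5, 7] / [4];  common shape = (4, 3, 1)

Row-insert the values π_1, π_2, … into P one at a time, bumping the leftmost entry strictly greater than the inserted value down to the next row. The recording tableau Q records, in position (i, j), the step at which that cell was added to P.
  Insert 5 (step 1): P = [5];  Q = [1]
  Insert 3 (step 2): P = [3] / [5];  Q = [1] / [2]
  Insert 4 (step 3): P = [3, 4] / [5];  Q = [1, 3] / [2]
  Insert 1 (step 4): P = [1, 4] / [3] / [5];  Q = [1, 3] / [2] / [4]
  Insert 2 (step 5): P = [1, 2] / [3, 4] / [5];  Q = [1, 3] / [2, 5] / [4]
  Insert 7 (step 6): P = [1, 2, 7] / [3, 4] / [5];  Q = [1, 3, 6] / [2, 5] / [4]
  Insert 6 (step 7): P = [1, 2, 6] / [3, 4, 7] / [5];  Q = [1, 3, 6] / [2, 5, 7] / [4]
  Insert 8 (step 8): P = [1, 2, 6, 8] / [3, 4, 7] / [5];  Q = [1, 3, 6, 8] / [2, 5, 7] / [4]
Final shape: (4, 3, 1).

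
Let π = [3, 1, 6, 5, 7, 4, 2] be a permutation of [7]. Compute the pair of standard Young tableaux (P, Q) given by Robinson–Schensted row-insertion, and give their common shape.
P = [1, 2, 7] / [3, 4] / [5] / [6];  Q = [1, 3, 5] / [2, 4] / [6] / [7];  common shape = (3, 2, 1, 1)

Row-insert the values π_1, π_2, … into P one at a time, bumping the leftmost entry strictly greater than the inserted value down to the next row. The recording tableau Q records, in position (i, j), the step at which that cell was added to P.
  Insert 3 (step 1): P = [3];  Q = [1]
  Insert 1 (step 2): P = [1] / [3];  Q = [1] / [2]
  Insert 6 (step 3): P = [1, 6] / [3];  Q = [1, 3] / [2]
  Insert 5 (step 4): P = [1, 5] / [3, 6];  Q = [1, 3] / [2, 4]
  Insert 7 (step 5): P = [1, 5, 7] / [3, 6];  Q = [1, 3, 5] / [2, 4]
  Insert 4 (step 6): P = [1, 4, 7] / [3, 5] / [6];  Q = [1, 3, 5] / [2, 4] / [6]
  Insert 2 (step 7): P = [1, 2, 7] / [3, 4] / [5] / [6];  Q = [1, 3, 5] / [2, 4] / [6] / [7]
Final shape: (3, 2, 1, 1).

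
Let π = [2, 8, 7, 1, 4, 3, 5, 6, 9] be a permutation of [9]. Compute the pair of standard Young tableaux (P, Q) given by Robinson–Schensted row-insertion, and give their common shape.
P = [1, 3, 5, 6, 9] / [2, 4] / [7] / [8];  Q = [1, 2, 7, 8, 9] / [3, 5] / [4] / [6];  common shape = (5, 2, 1, 1)

Row-insert the values π_1, π_2, … into P one at a time, bumping the leftmost entry strictly greater than the inserted value down to the next row. The recording tableau Q records, in position (i, j), the step at which that cell was added to P.
  Insert 2 (step 1): P = [2];  Q = [1]
  Insert 8 (step 2): P = [2, 8];  Q = [1, 2]
  Insert 7 (step 3): P = [2, 7] / [8];  Q = [1, 2] / [3]
  Insert 1 (step 4): P = [1, 7] / [2] / [8];  Q = [1, 2] / [3] / [4]
  Insert 4 (step 5): P = [1, 4] / [2, 7] / [8];  Q = [1, 2] / [3, 5] / [4]
  Insert 3 (step 6): P = [1, 3] / [2, 4] / [7] / [8];  Q = [1, 2] / [3, 5] / [4] / [6]
  Insert 5 (step 7): P = [1, 3, 5] / [2, 4] / [7] / [8];  Q = [1, 2, 7] / [3, 5] / [4] / [6]
  Insert 6 (step 8): P = [1, 3, 5, 6] / [2, 4] / [7] / [8];  Q = [1, 2, 7, 8] / [3, 5] / [4] / [6]
  Insert 9 (step 9): P = [1, 3, 5, 6, 9] / [2, 4] / [7] / [8];  Q = [1, 2, 7, 8, 9] / [3, 5] / [4] / [6]
Final shape: (5, 2, 1, 1).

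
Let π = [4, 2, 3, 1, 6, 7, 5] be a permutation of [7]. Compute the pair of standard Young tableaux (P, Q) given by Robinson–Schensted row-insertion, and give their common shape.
P = [1, 3, 5, 7] / [2, 6] / [4];  Q = [1, 3, 5, 6] / [2, 7] / [4];  common shape = (4, 2, 1)

Row-insert the values π_1, π_2, … into P one at a time, bumping the leftmost entry strictly greater than the inserted value down to the next row. The recording tableau Q records, in position (i, j), the step at which that cell was added to P.
  Insert 4 (step 1): P = [4];  Q = [1]
  Insert 2 (step 2): P = [2] / [4];  Q = [1] / [2]
  Insert 3 (step 3): P = [2, 3] / [4];  Q = [1, 3] / [2]
  Insert 1 (step 4): P = [1, 3] / [2] / [4];  Q = [1, 3] / [2] / [4]
  Insert 6 (step 5): P = [1, 3, 6] / [2] / [4];  Q = [1, 3, 5] / [2] / [4]
  Insert 7 (step 6): P = [1, 3, 6, 7] / [2] / [4];  Q = [1, 3, 5, 6] / [2] / [4]
  Insert 5 (step 7): P = [1, 3, 5, 7] / [2, 6] / [4];  Q = [1, 3, 5, 6] / [2, 7] / [4]
Final shape: (4, 2, 1).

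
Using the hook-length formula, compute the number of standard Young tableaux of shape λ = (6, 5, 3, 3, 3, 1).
# SYT of shape (6, 5, 3, 3, 3, 1) = 411502000

Hook-length formula: f^λ = n! / Π hook(c), product over all cells c of the Young diagram. For λ = (6, 5, 3, 3, 3, 1), n = 21 boxes. Hook lengths by row (left-to-right, top-to-bottom): [11, 9, 8, 4, 3, 1]; [9, 7, 6, 2, 1]; [6, 4, 3]; [5, 3, 2]; [4, 2, 1]; [1]. Product of hooks = 124157214720. So f^λ = 21! / 124157214720 = 51090942171709440000 / 124157214720 = 411502000.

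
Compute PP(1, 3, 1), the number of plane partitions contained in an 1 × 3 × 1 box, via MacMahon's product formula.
PP(1, 3, 1) = 4

Evaluate the triple product over i = 1..1, j = 1..3, k = 1..1. The factors are (2/1) · (3/2) · (4/3). The numerators and denominators telescope so the product is an integer; carrying out the multiplication exactly gives PP(1, 3, 1) = 4.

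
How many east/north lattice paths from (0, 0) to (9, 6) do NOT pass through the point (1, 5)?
Number of paths = 4951

Total paths from (0, 0) to (9, 6): C(15, 9) = 5005. Paths through (1, 5): (paths (0, 0) → (1, 5)) × (paths (1, 5) → (9, 6)) = C(6, 1) · C(9, 8) = 6 · 9 = 54. Avoidance count = 5005 − 54 = 4951.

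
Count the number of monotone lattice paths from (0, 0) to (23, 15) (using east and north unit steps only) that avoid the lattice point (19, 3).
Number of paths = 15468483760

Total paths from (0, 0) to (23, 15): C(38, 23) = 15471286560. Paths through (19, 3): (paths (0, 0) → (19, 3)) × (paths (19, 3) → (23, 15)) = C(22, 19) · C(16, 4) = 1540 · 1820 = 2802800. Avoidance count = 15471286560 − 2802800 = 15468483760.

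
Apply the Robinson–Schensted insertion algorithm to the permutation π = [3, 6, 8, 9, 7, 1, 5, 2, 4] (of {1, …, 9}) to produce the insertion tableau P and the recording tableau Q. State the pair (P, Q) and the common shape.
P = [1, 2, 4, 9] / [3, 5, 7] / [6] / [8];  Q = [1, 2, 3, 4] / [5, 7, 9] / [6] / [8];  common shape = (4, 3, 1, 1)

Row-insert the values π_1, π_2, … into P one at a time, bumping the leftmost entry strictly greater than the inserted value down to the next row. The recording tableau Q records, in position (i, j), the step at which that cell was added to P.
  Insert 3 (step 1): P = [3];  Q = [1]
  Insert 6 (step 2): P = [3, 6];  Q = [1, 2]
  Insert 8 (step 3): P = [3, 6, 8];  Q = [1, 2, 3]
  Insert 9 (step 4): P = [3, 6, 8, 9];  Q = [1, 2, 3, 4]
  Insert 7 (step 5): P = [3, 6, 7, 9] / [8];  Q = [1, 2, 3, 4] / [5]
  Insert 1 (step 6): P = [1, 6, 7, 9] / [3] / [8];  Q = [1, 2, 3, 4] / [5] / [6]
  Insert 5 (step 7): P = [1, 5, 7, 9] / [3, 6] / [8];  Q = [1, 2, 3, 4] / [5, 7] / [6]
  Insert 2 (step 8): P = [1, 2, 7, 9] / [3, 5] / [6] / [8];  Q = [1, 2, 3, 4] / [5, 7] / [6] / [8]
  Insert 4 (step 9): P = [1, 2, 4, 9] / [3, 5, 7] / [6] / [8];  Q = [1, 2, 3, 4] / [5, 7, 9] / [6] / [8]
Final shape: (4, 3, 1, 1).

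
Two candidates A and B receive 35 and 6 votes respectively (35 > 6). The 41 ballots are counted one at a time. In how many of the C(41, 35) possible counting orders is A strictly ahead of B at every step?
Strict-lead orderings = 3180372

Total orderings of the 41 votes with 35 for A: C(41, 35) = 4496388. By the Bertrand ballot formula (Cycle Lemma / reflection principle), the number of orderings in which A is strictly ahead of B throughout is (p − q)/(p + q) · C(p + q, p) = (35 − 6)/(35 + 6) · 4496388 = 3180372.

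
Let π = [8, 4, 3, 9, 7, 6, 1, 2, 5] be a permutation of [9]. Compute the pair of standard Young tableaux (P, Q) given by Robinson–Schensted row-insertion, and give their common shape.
P = [1, 2, 5] / [3, 6] / [4, 7] / [8, 9];  Q = [1, 4, 9] / [2, 5] / [3, 6] / [7, 8];  common shape = (3, 2, 2, 2)

Row-insert the values π_1, π_2, … into P one at a time, bumping the leftmost entry strictly greater than the inserted value down to the next row. The recording tableau Q records, in position (i, j), the step at which that cell was added to P.
  Insert 8 (step 1): P = [8];  Q = [1]
  Insert 4 (step 2): P = [4] / [8];  Q = [1] / [2]
  Insert 3 (step 3): P = [3] / [4] / [8];  Q = [1] / [2] / [3]
  Insert 9 (step 4): P = [3, 9] / [4] / [8];  Q = [1, 4] / [2] / [3]
  Insert 7 (step 5): P = [3, 7] / [4, 9] / [8];  Q = [1, 4] / [2, 5] / [3]
  Insert 6 (step 6): P = [3, 6] / [4, 7] / [8, 9];  Q = [1, 4] / [2, 5] / [3, 6]
  Insert 1 (step 7): P = [1, 6] / [3, 7] / [4, 9] / [8];  Q = [1, 4] / [2, 5] / [3, 6] / [7]
  Insert 2 (step 8): P = [1, 2] / [3, 6] / [4, 7] / [8, 9];  Q = [1, 4] / [2, 5] / [3, 6] / [7, 8]
  Insert 5 (step 9): P = [1, 2, 5] / [3, 6] / [4, 7] / [8, 9];  Q = [1, 4, 9] / [2, 5] / [3, 6] / [7, 8]
Final shape: (3, 2, 2, 2).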